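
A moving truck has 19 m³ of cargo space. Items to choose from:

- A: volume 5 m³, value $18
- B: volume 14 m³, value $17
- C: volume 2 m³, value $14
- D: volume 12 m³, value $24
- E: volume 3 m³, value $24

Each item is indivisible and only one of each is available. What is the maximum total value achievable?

$62

Check high-value combinations within 19 m³:
- C+D+E: volume 2+12+3=17, value 14+24+24=62
- A+C+E: volume 5+2+3=10, value 18+14+24=56
- A+C+D: volume 5+2+12=19, value 18+14+24=56
- B+C+E: volume 14+2+3=19, value 17+14+24=55
Best: $62.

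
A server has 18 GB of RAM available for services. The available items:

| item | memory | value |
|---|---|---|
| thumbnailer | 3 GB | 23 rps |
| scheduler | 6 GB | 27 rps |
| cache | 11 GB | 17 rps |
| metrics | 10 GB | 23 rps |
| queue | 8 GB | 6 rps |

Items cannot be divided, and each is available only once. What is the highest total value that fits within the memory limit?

56 rps

Check high-value combinations within 18 GB:
- thumbnailer+scheduler+queue: memory 3+6+8=17, value 23+27+6=56
- thumbnailer+scheduler: memory 3+6=9, value 23+27=50
- scheduler+metrics: memory 6+10=16, value 27+23=50
Best: 56 rps.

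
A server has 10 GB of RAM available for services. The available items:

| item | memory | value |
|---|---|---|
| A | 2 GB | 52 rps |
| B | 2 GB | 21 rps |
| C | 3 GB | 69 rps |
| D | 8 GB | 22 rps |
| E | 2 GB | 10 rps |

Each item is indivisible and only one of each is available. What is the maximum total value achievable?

152 rps

Check high-value combinations within 10 GB:
- A+B+C+E: memory 2+2+3+2=9, value 52+21+69+10=152
- A+B+C: memory 2+2+3=7, value 52+21+69=142
- A+C+E: memory 2+3+2=7, value 52+69+10=131
Best: 152 rps.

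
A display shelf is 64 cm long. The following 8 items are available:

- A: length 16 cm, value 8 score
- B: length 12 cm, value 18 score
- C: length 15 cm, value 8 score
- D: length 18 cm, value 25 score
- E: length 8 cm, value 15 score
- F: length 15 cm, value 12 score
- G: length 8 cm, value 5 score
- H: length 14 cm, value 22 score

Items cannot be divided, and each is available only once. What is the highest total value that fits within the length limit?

Check high-value combinations within 64 cm:
- B+D+E+G+H: length 12+18+8+8+14=60, value 18+25+15+5+22=85
- B+D+E+H: length 12+18+8+14=52, value 18+25+15+22=80
- D+E+F+G+H: length 18+8+15+8+14=63, value 25+15+12+5+22=79
- B+D+F+H: length 12+18+15+14=59, value 18+25+12+22=77
Best: 85 score.

85 score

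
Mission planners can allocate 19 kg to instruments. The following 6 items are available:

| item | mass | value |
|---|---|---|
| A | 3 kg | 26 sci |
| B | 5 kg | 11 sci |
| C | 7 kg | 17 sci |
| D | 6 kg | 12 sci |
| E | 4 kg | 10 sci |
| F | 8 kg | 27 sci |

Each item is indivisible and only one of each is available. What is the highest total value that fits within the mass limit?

70 sci

Check high-value combinations within 19 kg:
- A+C+F: mass 3+7+8=18, value 26+17+27=70
- A+D+F: mass 3+6+8=17, value 26+12+27=65
- A+B+F: mass 3+5+8=16, value 26+11+27=64
Best: 70 sci.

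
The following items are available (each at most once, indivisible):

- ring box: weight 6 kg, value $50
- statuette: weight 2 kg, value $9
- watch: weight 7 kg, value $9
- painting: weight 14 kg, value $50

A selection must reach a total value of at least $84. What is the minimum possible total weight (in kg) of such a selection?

Subsets with value ≥ 84, sorted by total weight:
- ring box+painting: weight 20, value 100
- ring box+statuette+painting: weight 22, value 109
Minimum weight: 20 kg.

20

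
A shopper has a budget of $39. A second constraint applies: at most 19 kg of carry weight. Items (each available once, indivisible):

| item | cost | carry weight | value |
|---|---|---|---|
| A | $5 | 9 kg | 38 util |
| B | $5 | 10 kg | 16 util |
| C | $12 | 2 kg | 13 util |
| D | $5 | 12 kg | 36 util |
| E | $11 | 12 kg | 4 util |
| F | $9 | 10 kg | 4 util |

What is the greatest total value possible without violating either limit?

Feasible sets respecting both limits:
- A+B: cost 10, carry weight 19, value 54
- A+C: cost 17, carry weight 11, value 51
- C+D: cost 17, carry weight 14, value 49
Best: 54 util.

54 util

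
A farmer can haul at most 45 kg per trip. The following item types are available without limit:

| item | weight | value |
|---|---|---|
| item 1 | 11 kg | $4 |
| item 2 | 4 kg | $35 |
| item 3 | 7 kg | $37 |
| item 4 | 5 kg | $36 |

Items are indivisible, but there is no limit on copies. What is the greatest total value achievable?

$386

Best value-per-unit is item 2 at 35/4; filling with it alone gives 11×35 = 385.
Optimal mix: 10×item 2 + 1×item 4 → weight 45, value 386.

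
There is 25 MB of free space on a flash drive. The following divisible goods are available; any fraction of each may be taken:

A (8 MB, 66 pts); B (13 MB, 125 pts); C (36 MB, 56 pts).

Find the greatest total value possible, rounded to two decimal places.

Take in order of value per unit:
- B (125/13 per unit): all 13 → value 125, running total 125.00
- A (66/8 per unit): all 8 → value 66, running total 191.00
- C (56/36 per unit): 4 of 36 → value 4×56/36 = 6.2222, running total 197.22
Total 197.22.

197.22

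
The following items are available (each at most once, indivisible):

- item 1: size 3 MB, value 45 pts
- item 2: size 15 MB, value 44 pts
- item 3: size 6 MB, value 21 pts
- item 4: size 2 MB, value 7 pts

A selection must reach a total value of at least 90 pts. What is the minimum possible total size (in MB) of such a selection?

20

Subsets with value ≥ 90, sorted by total size:
- item 1+item 2+item 4: size 20, value 96
- item 1+item 2+item 3: size 24, value 110
- item 1+item 2+item 3+item 4: size 26, value 117
Minimum size: 20 MB.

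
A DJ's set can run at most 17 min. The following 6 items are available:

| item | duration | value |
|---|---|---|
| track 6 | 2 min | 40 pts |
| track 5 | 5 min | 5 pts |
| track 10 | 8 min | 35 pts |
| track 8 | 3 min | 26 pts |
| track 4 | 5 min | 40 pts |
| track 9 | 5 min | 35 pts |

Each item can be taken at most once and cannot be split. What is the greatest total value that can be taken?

141 pts

Check high-value combinations within 17 min:
- track 6+track 8+track 4+track 9: duration 2+3+5+5=15, value 40+26+40+35=141
- track 6+track 5+track 4+track 9: duration 2+5+5+5=17, value 40+5+40+35=120
- track 6+track 4+track 9: duration 2+5+5=12, value 40+40+35=115
Best: 141 pts.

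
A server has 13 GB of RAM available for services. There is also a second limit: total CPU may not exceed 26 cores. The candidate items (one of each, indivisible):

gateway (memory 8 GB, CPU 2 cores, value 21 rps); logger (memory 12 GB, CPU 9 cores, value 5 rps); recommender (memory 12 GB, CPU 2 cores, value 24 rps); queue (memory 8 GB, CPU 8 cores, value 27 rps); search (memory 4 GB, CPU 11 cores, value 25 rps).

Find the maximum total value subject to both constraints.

Feasible sets respecting both limits:
- queue+search: memory 12, CPU 19, value 52
- gateway+search: memory 12, CPU 13, value 46
- queue: memory 8, CPU 8, value 27
Best: 52 rps.

52 rps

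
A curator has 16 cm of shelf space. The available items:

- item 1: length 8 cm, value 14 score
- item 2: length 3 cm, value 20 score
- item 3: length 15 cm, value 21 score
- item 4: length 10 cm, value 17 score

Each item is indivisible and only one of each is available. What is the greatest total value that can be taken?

37 score

This is a 0/1 knapsack; check combinations near the capacity.
- item 2+item 4: length 3+10=13, value 20+17=37
- item 1+item 2: length 8+3=11, value 14+20=34
- item 3: length 15, value 21
- item 2: length 3, value 20
Best: 37 score.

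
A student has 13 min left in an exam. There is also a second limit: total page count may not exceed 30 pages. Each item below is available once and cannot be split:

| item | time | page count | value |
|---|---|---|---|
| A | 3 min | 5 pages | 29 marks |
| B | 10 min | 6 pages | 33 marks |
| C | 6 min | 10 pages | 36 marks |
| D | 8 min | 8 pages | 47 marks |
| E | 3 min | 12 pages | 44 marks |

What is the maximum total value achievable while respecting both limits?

109 marks

Feasible sets respecting both limits:
- A+C+E: time 12, page count 27, value 109
- D+E: time 11, page count 20, value 91
- C+E: time 9, page count 22, value 80
Best: 109 marks.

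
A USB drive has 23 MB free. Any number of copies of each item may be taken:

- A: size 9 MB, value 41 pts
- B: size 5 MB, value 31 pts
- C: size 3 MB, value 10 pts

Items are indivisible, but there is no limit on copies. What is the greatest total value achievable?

134 pts

Best value-per-unit is B at 31/5; filling with it alone gives 4×31 = 124.
Optimal mix: 4×B + 1×C → size 23, value 134.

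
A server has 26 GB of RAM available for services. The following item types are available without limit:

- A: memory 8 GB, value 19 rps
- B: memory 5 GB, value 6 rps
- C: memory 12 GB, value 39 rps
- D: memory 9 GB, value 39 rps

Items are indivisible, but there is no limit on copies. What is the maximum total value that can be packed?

97 rps

Best value-per-unit is D at 39/9; filling with it alone gives 2×39 = 78.
Optimal mix: 1×A + 2×D → memory 26, value 97.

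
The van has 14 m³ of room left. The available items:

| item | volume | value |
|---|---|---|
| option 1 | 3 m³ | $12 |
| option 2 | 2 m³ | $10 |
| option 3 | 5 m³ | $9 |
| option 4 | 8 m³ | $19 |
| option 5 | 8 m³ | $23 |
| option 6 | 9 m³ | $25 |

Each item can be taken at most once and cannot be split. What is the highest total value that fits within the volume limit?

Check high-value combinations within 14 m³:
- option 1+option 2+option 6: volume 3+2+9=14, value 12+10+25=47
- option 1+option 2+option 5: volume 3+2+8=13, value 12+10+23=45
- option 1+option 2+option 4: volume 3+2+8=13, value 12+10+19=41
- option 1+option 6: volume 3+9=12, value 12+25=37
- option 1+option 5: volume 3+8=11, value 12+23=35
Best: $47.

$47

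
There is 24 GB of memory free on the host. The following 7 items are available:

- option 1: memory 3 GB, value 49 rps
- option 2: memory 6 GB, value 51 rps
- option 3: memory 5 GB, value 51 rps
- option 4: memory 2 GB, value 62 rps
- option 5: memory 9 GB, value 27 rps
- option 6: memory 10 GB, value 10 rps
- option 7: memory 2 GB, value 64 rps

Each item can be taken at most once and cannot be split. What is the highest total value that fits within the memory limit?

Check high-value combinations within 24 GB:
- option 1+option 2+option 3+option 4+option 7: memory 3+6+5+2+2=18, value 49+51+51+62+64=277
- option 2+option 3+option 4+option 5+option 7: memory 6+5+2+9+2=24, value 51+51+62+27+64=255
- option 1+option 3+option 4+option 5+option 7: memory 3+5+2+9+2=21, value 49+51+62+27+64=253
- option 1+option 2+option 4+option 5+option 7: memory 3+6+2+9+2=22, value 49+51+62+27+64=253
- option 1+option 3+option 4+option 6+option 7: memory 3+5+2+10+2=22, value 49+51+62+10+64=236
Best: 277 rps.

277 rps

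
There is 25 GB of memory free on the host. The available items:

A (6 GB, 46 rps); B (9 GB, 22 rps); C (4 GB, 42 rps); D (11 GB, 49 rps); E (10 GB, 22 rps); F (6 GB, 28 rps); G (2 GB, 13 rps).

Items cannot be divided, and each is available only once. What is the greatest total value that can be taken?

Check high-value combinations within 25 GB:
- A+C+D+G: memory 6+4+11+2=23, value 46+42+49+13=150
- A+B+C+F: memory 6+9+4+6=25, value 46+22+42+28=138
- A+C+D: memory 6+4+11=21, value 46+42+49=137
- A+D+F+G: memory 6+11+6+2=25, value 46+49+28+13=136
- C+D+F+G: memory 4+11+6+2=23, value 42+49+28+13=132
Best: 150 rps.

150 rps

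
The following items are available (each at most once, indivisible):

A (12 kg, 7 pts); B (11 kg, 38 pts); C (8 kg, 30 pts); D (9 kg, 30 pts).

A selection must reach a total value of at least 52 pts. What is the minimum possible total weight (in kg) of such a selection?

17

Subsets with value ≥ 52, sorted by total weight:
- C+D: weight 17, value 60
- B+C: weight 19, value 68
- B+D: weight 20, value 68
Minimum weight: 17 kg.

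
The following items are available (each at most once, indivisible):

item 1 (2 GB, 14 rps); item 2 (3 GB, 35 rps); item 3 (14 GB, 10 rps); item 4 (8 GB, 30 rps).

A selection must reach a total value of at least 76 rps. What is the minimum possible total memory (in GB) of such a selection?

13

Subsets with value ≥ 76, sorted by total memory:
- item 1+item 2+item 4: memory 13, value 79
- item 1+item 2+item 3+item 4: memory 27, value 89
Minimum memory: 13 GB.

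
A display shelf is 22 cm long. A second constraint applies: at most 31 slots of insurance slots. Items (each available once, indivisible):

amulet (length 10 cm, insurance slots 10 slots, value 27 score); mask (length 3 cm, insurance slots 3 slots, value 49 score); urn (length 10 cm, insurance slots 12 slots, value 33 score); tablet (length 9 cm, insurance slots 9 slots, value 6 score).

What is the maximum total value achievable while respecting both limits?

88 score

Feasible sets respecting both limits:
- mask+urn+tablet: length 22, insurance slots 24, value 88
- mask+urn: length 13, insurance slots 15, value 82
- amulet+mask+tablet: length 22, insurance slots 22, value 82
Best: 88 score.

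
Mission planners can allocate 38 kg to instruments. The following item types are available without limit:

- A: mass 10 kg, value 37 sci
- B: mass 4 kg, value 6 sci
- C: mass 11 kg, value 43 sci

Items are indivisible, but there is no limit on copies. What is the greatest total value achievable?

Best value-per-unit is C at 43/11; filling with it alone gives 3×43 = 129.
Optimal mix: 1×B + 3×C → mass 37, value 135.

135 sci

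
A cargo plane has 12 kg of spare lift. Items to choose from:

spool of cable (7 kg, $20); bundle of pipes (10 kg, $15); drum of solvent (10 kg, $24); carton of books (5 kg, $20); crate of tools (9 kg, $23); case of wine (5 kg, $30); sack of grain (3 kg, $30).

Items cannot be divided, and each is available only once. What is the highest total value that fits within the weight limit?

Check high-value combinations within 12 kg:
- case of wine+sack of grain: weight 5+3=8, value 30+30=60
- crate of tools+sack of grain: weight 9+3=12, value 23+30=53
- carton of books+sack of grain: weight 5+3=8, value 20+30=50
Best: $60.

$60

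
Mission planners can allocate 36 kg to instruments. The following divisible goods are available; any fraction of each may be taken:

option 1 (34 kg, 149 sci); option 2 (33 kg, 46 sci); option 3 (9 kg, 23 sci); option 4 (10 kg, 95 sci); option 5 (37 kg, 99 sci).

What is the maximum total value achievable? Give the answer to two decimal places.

208.94

Take in order of value per unit:
- option 4 (95/10 per unit): all 10 → value 95, running total 95.00
- option 1 (149/34 per unit): 26 of 34 → value 26×149/34 = 113.9412, running total 208.94
Total 208.94.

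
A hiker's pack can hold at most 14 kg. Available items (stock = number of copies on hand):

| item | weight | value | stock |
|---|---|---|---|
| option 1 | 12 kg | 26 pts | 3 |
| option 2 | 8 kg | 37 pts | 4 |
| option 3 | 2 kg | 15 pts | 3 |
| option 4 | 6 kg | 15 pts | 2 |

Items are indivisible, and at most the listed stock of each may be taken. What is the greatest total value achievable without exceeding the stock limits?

82 pts

Top feasible selections:
- 1×option 2 + 3×option 3: weight 14, value 82
- 1×option 2 + 2×option 3: weight 12, value 67
- 3×option 3 + 1×option 4: weight 12, value 60
Best: 82 pts.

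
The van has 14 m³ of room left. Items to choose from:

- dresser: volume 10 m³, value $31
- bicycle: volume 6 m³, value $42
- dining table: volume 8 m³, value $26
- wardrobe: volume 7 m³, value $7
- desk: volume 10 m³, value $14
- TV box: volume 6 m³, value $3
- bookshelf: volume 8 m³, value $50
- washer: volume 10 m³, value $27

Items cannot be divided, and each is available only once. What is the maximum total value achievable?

This is a 0/1 knapsack; check combinations near the capacity.
- bicycle+bookshelf: volume 6+8=14, value 42+50=92
- bicycle+dining table: volume 6+8=14, value 42+26=68
- TV box+bookshelf: volume 6+8=14, value 3+50=53
- bookshelf: volume 8, value 50
- bicycle+wardrobe: volume 6+7=13, value 42+7=49
Best: $92.

$92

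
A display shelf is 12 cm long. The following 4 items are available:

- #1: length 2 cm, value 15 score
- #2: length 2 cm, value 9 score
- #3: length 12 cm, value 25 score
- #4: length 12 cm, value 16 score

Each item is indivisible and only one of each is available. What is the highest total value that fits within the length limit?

25 score

Check high-value combinations within 12 cm:
- #3: length 12, value 25
- #1+#2: length 2+2=4, value 15+9=24
- #4: length 12, value 16
Best: 25 score.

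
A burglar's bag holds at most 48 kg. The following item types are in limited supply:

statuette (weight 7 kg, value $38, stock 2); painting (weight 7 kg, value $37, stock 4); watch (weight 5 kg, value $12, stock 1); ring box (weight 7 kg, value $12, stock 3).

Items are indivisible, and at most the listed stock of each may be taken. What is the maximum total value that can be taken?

$236

Top feasible selections:
- 2×statuette + 4×painting + 1×watch: weight 47, value 236
- 2×statuette + 4×painting: weight 42, value 224
- 2×statuette + 3×painting + 1×watch + 1×ring box: weight 47, value 211
Best: $236.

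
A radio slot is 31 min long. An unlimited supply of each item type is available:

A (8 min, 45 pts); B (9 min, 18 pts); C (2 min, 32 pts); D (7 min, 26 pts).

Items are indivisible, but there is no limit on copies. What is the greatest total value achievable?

Best value-per-unit is C at 32/2, and filling with it alone uses duration 15×2=30. No mix of the others beats 15×32 = 480.

480 pts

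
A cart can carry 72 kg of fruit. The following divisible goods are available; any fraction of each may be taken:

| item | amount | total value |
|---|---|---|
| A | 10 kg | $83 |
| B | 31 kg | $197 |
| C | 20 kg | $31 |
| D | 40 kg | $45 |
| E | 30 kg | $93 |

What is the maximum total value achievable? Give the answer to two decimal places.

Take in order of value per unit:
- A (83/10 per unit): all 10 → value 83, running total 83.00
- B (197/31 per unit): all 31 → value 197, running total 280.00
- E (93/30 per unit): all 30 → value 93, running total 373.00
- C (31/20 per unit): 1 of 20 → value 1×31/20 = 1.5500, running total 374.55
Total 374.55.

374.55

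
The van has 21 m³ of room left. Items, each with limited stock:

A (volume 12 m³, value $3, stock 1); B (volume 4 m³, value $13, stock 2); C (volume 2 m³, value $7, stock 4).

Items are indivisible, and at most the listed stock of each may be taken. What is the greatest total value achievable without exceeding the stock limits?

Top feasible selections:
- 2×B + 4×C: volume 16, value 54
- 2×B + 3×C: volume 14, value 47
- 1×B + 4×C: volume 12, value 41
- 2×B + 2×C: volume 12, value 40
Best: $54.

$54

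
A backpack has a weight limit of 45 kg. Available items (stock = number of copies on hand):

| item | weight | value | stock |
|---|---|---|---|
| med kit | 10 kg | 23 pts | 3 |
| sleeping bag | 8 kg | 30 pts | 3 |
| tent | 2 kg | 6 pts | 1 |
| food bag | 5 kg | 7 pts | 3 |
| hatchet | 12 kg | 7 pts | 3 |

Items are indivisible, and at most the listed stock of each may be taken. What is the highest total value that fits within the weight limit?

136 pts

Best selections within weight 45 and stock limits:
- 2×med kit + 3×sleeping bag: weight 44, value 136
- 1×med kit + 3×sleeping bag + 2×food bag: weight 44, value 127
Best: 136 pts.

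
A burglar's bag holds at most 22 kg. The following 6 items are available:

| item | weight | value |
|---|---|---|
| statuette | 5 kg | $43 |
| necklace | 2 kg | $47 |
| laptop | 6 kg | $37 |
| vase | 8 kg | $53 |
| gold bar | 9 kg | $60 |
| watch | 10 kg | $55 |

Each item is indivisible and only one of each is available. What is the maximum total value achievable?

$187

Check high-value combinations within 22 kg:
- statuette+necklace+laptop+gold bar: weight 5+2+6+9=22, value 43+47+37+60=187
- statuette+necklace+laptop+vase: weight 5+2+6+8=21, value 43+47+37+53=180
- necklace+gold bar+watch: weight 2+9+10=21, value 47+60+55=162
- necklace+vase+gold bar: weight 2+8+9=19, value 47+53+60=160
Best: $187.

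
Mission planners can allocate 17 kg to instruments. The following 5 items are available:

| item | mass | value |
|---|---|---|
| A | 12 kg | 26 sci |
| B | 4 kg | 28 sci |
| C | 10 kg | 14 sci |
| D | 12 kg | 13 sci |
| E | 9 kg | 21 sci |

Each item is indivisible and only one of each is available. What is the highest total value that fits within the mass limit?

This is a 0/1 knapsack; check combinations near the capacity.
- A+B: mass 12+4=16, value 26+28=54
- B+E: mass 4+9=13, value 28+21=49
- B+C: mass 4+10=14, value 28+14=42
- B+D: mass 4+12=16, value 28+13=41
- B: mass 4, value 28
Best: 54 sci.

54 sci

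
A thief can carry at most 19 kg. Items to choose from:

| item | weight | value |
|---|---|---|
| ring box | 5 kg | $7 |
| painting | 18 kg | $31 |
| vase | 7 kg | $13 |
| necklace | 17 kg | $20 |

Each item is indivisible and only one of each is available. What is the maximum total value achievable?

Check high-value combinations within 19 kg:
- painting: weight 18, value 31
- ring box+vase: weight 5+7=12, value 7+13=20
- necklace: weight 17, value 20
Best: $31.

$31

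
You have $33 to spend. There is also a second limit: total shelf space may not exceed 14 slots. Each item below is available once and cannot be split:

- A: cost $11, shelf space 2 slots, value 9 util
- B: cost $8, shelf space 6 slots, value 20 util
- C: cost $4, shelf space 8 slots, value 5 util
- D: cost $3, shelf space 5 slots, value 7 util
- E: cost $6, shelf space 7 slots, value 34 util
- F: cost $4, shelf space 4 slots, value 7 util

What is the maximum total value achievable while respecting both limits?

54 util

Feasible sets respecting both limits:
- B+E: cost 14, shelf space 13, value 54
- A+D+E: cost 20, shelf space 14, value 50
- A+E+F: cost 21, shelf space 13, value 50
Best: 54 util.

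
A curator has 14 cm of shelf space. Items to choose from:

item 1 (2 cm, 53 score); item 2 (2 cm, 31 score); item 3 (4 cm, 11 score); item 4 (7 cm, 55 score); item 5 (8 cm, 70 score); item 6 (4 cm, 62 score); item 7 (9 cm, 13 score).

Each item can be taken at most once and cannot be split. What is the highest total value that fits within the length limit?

Check high-value combinations within 14 cm:
- item 1+item 5+item 6: length 2+8+4=14, value 53+70+62=185
- item 1+item 4+item 6: length 2+7+4=13, value 53+55+62=170
- item 2+item 5+item 6: length 2+8+4=14, value 31+70+62=163
- item 1+item 2+item 3+item 6: length 2+2+4+4=12, value 53+31+11+62=157
- item 1+item 2+item 5: length 2+2+8=12, value 53+31+70=154
Best: 185 score.

185 score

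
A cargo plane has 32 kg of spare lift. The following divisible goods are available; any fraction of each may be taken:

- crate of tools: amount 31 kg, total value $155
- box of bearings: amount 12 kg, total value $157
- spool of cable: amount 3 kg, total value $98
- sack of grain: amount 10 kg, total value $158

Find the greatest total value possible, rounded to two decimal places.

Take in order of value per unit:
- spool of cable (98/3 per unit): all 3 → value 98, running total 98.00
- sack of grain (158/10 per unit): all 10 → value 158, running total 256.00
- box of bearings (157/12 per unit): all 12 → value 157, running total 413.00
- crate of tools (155/31 per unit): 7 of 31 → value 7×155/31 = 35.0000, running total 448.00
Total 448.00.

448.00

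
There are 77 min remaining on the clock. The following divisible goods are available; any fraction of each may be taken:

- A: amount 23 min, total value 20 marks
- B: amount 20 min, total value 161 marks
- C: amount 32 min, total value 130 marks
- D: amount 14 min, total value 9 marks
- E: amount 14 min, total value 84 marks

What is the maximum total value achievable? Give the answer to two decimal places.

384.57

Take in order of value per unit:
- B (161/20 per unit): all 20 → value 161, running total 161.00
- E (84/14 per unit): all 14 → value 84, running total 245.00
- C (130/32 per unit): all 32 → value 130, running total 375.00
- A (20/23 per unit): 11 of 23 → value 11×20/23 = 9.5652, running total 384.57
Total 384.57.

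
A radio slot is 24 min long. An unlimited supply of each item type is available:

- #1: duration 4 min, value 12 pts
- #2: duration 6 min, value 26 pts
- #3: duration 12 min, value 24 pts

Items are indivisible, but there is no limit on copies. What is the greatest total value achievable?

Best value-per-unit is #2 at 26/6, and filling with it alone uses duration 4×6=24. No mix of the others beats 4×26 = 104.

104 pts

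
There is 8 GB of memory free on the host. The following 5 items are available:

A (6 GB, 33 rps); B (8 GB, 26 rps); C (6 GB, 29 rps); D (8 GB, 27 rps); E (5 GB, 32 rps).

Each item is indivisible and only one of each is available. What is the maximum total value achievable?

33 rps

Check high-value combinations within 8 GB:
- A: memory 6, value 33
- E: memory 5, value 32
- C: memory 6, value 29
Best: 33 rps.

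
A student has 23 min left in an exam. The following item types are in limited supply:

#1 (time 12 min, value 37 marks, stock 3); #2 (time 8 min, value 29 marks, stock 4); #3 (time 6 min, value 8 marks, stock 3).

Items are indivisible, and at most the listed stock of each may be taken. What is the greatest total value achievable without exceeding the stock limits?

Best selections within time 23 and stock limits:
- 1×#1 + 1×#2: time 20, value 66
- 2×#2 + 1×#3: time 22, value 66
Best: 66 marks.

66 marks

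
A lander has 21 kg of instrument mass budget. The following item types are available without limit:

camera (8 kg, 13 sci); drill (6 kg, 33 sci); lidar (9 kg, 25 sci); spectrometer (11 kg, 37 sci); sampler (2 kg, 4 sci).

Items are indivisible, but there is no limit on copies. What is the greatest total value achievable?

103 sci

Best value-per-unit is drill at 33/6; filling with it alone gives 3×33 = 99.
Optimal mix: 3×drill + 1×sampler → mass 20, value 103.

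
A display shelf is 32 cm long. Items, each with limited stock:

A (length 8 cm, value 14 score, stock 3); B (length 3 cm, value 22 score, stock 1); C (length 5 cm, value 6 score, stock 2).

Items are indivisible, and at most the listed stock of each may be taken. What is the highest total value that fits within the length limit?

Top feasible selections:
- 3×A + 1×B + 1×C: length 32, value 70
- 3×A + 1×B: length 27, value 64
- 2×A + 1×B + 2×C: length 29, value 62
Best: 70 score.

70 score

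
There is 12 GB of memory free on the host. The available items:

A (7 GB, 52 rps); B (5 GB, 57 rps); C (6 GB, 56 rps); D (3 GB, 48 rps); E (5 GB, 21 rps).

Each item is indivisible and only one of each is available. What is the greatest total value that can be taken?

113 rps

Check high-value combinations within 12 GB:
- B+C: memory 5+6=11, value 57+56=113
- A+B: memory 7+5=12, value 52+57=109
- B+D: memory 5+3=8, value 57+48=105
- C+D: memory 6+3=9, value 56+48=104
Best: 113 rps.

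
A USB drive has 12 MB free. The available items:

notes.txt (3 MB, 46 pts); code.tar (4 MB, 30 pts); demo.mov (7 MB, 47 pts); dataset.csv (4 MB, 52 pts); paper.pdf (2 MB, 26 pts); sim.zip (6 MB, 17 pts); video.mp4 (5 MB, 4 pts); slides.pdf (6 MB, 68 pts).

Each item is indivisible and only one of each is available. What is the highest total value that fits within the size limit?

Check high-value combinations within 12 MB:
- dataset.csv+paper.pdf+slides.pdf: size 4+2+6=12, value 52+26+68=146
- notes.txt+paper.pdf+slides.pdf: size 3+2+6=11, value 46+26+68=140
- notes.txt+code.tar+dataset.csv: size 3+4+4=11, value 46+30+52=128
Best: 146 pts.

146 pts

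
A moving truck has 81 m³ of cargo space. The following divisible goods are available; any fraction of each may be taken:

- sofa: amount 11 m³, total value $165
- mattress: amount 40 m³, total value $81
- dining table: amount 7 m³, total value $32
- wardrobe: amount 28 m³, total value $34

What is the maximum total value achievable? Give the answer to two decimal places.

Take in order of value per unit:
- sofa (165/11 per unit): all 11 → value 165, running total 165.00
- dining table (32/7 per unit): all 7 → value 32, running total 197.00
- mattress (81/40 per unit): all 40 → value 81, running total 278.00
- wardrobe (34/28 per unit): 23 of 28 → value 23×34/28 = 27.9286, running total 305.93
Total 305.93.

305.93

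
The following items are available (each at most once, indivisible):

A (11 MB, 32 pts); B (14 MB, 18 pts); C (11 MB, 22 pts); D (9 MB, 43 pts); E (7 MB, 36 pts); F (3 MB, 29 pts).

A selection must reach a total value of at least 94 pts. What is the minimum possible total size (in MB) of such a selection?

Subsets with value ≥ 94, sorted by total size:
- D+E+F: size 19, value 108
- A+E+F: size 21, value 97
Minimum size: 19 MB.

19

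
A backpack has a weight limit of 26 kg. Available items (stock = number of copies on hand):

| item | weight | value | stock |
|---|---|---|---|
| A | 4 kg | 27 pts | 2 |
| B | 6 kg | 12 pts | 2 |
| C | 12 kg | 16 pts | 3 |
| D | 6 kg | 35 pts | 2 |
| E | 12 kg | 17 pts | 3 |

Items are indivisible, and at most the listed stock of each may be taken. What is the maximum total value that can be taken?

Best selections within weight 26 and stock limits:
- 2×A + 1×B + 2×D: weight 26, value 136
- 2×A + 2×D: weight 20, value 124
- 2×A + 2×B + 1×D: weight 26, value 113
- 1×A + 1×B + 2×D: weight 22, value 109
Best: 136 pts.

136 pts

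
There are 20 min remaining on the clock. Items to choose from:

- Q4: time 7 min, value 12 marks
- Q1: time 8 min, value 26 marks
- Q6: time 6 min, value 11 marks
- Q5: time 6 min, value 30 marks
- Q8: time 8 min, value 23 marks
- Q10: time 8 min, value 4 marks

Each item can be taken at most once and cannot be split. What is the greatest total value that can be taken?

Check high-value combinations within 20 min:
- Q1+Q6+Q5: time 8+6+6=20, value 26+11+30=67
- Q6+Q5+Q8: time 6+6+8=20, value 11+30+23=64
- Q1+Q5: time 8+6=14, value 26+30=56
- Q5+Q8: time 6+8=14, value 30+23=53
Best: 67 marks.

67 marks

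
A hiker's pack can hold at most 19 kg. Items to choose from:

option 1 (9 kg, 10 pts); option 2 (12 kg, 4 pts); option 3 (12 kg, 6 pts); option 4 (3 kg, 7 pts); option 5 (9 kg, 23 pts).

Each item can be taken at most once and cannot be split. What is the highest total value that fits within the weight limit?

Check high-value combinations within 19 kg:
- option 1+option 5: weight 9+9=18, value 10+23=33
- option 4+option 5: weight 3+9=12, value 7+23=30
- option 5: weight 9, value 23
- option 1+option 4: weight 9+3=12, value 10+7=17
Best: 33 pts.

33 pts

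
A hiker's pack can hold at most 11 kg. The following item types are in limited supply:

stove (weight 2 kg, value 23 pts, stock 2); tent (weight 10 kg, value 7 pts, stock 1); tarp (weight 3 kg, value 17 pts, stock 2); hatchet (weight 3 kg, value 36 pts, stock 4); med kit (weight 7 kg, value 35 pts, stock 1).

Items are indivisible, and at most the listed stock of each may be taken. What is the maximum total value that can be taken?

Best selections within weight 11 and stock limits:
- 1×stove + 3×hatchet: weight 11, value 131
- 2×stove + 2×hatchet: weight 10, value 118
- 1×stove + 1×tarp + 2×hatchet: weight 11, value 112
- 3×hatchet: weight 9, value 108
Best: 131 pts.

131 pts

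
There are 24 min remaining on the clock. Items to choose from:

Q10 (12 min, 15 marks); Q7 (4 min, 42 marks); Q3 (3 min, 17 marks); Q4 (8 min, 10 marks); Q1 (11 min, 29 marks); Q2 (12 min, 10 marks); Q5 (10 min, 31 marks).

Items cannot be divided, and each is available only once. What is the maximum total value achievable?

90 marks

Check high-value combinations within 24 min:
- Q7+Q3+Q5: time 4+3+10=17, value 42+17+31=90
- Q7+Q3+Q1: time 4+3+11=18, value 42+17+29=88
- Q7+Q4+Q5: time 4+8+10=22, value 42+10+31=83
Best: 90 marks.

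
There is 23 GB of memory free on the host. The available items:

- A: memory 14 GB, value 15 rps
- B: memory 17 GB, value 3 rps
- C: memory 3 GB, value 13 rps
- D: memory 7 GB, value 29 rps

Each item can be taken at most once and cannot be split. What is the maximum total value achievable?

44 rps

Check high-value combinations within 23 GB:
- A+D: memory 14+7=21, value 15+29=44
- C+D: memory 3+7=10, value 13+29=42
- D: memory 7, value 29
- A+C: memory 14+3=17, value 15+13=28
Best: 44 rps.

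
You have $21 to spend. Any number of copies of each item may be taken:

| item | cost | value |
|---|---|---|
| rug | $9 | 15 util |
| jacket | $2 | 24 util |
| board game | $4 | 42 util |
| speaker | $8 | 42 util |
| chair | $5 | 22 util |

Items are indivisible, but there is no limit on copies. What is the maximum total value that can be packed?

240 util

Best value-per-unit is jacket at 24/2, and filling with it alone uses cost 10×2=20. No mix of the others beats 10×24 = 240.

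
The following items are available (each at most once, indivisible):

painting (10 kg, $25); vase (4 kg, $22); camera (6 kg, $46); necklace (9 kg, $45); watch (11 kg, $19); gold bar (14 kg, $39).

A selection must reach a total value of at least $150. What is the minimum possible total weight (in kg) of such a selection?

Subsets with value ≥ 150, sorted by total weight:
- vase+camera+necklace+gold bar: weight 33, value 152
- painting+camera+necklace+gold bar: weight 39, value 155
- painting+vase+camera+necklace+watch: weight 40, value 157
Minimum weight: 33 kg.

33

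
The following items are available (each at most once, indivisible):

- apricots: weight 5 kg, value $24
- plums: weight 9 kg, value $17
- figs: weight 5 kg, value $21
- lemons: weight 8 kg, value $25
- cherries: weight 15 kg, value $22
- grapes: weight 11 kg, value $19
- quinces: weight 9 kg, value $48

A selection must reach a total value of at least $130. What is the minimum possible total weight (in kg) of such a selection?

36

Subsets with value ≥ 130, sorted by total weight:
- apricots+plums+figs+lemons+quinces: weight 36, value 135
- apricots+figs+lemons+grapes+quinces: weight 38, value 137
- apricots+figs+lemons+cherries+quinces: weight 42, value 140
Minimum weight: 36 kg.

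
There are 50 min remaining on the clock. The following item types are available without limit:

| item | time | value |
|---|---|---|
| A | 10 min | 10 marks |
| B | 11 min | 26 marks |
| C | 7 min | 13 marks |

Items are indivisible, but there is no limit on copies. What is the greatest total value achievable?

Best value-per-unit is B at 26/11, and filling with it alone uses time 4×11=44. No mix of the others beats 4×26 = 104.

104 marks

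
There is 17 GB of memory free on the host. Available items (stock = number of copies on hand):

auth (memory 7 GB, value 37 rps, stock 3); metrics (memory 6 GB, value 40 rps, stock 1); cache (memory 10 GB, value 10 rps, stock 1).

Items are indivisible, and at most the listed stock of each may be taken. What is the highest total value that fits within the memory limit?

77 rps

Top feasible selections:
- 1×auth + 1×metrics: memory 13, value 77
- 2×auth: memory 14, value 74
- 1×metrics + 1×cache: memory 16, value 50
Best: 77 rps.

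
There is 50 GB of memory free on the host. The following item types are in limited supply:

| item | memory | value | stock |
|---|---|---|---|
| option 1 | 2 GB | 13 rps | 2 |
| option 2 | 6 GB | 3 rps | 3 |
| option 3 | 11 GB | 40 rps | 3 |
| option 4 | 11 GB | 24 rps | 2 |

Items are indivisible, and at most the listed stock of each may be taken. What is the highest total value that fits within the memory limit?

170 rps

Best selections within memory 50 and stock limits:
- 2×option 1 + 3×option 3 + 1×option 4: memory 48, value 170
- 1×option 1 + 3×option 3 + 1×option 4: memory 46, value 157
- 2×option 1 + 2×option 3 + 2×option 4: memory 48, value 154
Best: 170 rps.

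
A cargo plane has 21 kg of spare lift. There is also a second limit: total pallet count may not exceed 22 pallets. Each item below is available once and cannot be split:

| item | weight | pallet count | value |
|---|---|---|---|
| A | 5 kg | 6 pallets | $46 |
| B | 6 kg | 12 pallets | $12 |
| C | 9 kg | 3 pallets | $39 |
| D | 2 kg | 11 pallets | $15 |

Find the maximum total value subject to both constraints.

$100

Feasible sets respecting both limits:
- A+C+D: weight 16, pallet count 20, value 100
- A+B+C: weight 20, pallet count 21, value 97
- A+C: weight 14, pallet count 9, value 85
Best: $100.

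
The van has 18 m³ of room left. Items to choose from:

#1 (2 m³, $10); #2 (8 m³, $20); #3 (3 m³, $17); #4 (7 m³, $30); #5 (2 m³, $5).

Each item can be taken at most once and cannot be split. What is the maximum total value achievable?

$67

Check high-value combinations within 18 m³:
- #2+#3+#4: volume 8+3+7=18, value 20+17+30=67
- #1+#3+#4+#5: volume 2+3+7+2=14, value 10+17+30+5=62
- #1+#2+#4: volume 2+8+7=17, value 10+20+30=60
Best: $67.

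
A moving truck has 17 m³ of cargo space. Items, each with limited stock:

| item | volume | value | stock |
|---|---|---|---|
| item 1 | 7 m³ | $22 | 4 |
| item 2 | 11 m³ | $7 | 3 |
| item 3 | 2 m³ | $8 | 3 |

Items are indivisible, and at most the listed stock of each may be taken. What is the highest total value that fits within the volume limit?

Best selections within volume 17 and stock limits:
- 2×item 1 + 1×item 3: volume 16, value 52
- 1×item 1 + 3×item 3: volume 13, value 46
Best: $52.

$52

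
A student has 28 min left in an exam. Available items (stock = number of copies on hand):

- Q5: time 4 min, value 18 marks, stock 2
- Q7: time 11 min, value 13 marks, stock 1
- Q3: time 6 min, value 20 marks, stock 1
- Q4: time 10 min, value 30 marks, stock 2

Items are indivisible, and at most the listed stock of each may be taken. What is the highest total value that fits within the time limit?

96 marks

Top feasible selections:
- 2×Q5 + 2×Q4: time 28, value 96
- 2×Q5 + 1×Q3 + 1×Q4: time 24, value 86
- 1×Q3 + 2×Q4: time 26, value 80
- 1×Q5 + 2×Q4: time 24, value 78
Best: 96 marks.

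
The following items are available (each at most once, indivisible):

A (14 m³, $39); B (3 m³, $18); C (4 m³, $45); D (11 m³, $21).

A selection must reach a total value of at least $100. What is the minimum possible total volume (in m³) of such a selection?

21

Subsets with value ≥ 100, sorted by total volume:
- A+B+C: volume 21, value 102
- A+C+D: volume 29, value 105
- A+B+C+D: volume 32, value 123
Minimum volume: 21 m³.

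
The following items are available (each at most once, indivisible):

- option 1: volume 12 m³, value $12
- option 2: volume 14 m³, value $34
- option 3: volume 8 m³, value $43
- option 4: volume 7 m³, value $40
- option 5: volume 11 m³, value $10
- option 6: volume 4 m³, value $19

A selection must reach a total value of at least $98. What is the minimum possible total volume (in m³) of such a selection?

19

Subsets with value ≥ 98, sorted by total volume:
- option 3+option 4+option 6: volume 19, value 102
- option 2+option 3+option 4: volume 29, value 117
Minimum volume: 19 m³.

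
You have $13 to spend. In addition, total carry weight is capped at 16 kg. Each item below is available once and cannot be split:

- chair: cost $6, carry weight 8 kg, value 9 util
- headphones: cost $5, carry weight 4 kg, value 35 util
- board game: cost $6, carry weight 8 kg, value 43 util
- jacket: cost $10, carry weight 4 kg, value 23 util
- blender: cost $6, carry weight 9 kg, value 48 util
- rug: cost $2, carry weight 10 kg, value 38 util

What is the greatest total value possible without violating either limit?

83 util

Feasible sets respecting both limits:
- headphones+blender: cost 11, carry weight 13, value 83
- headphones+board game: cost 11, carry weight 12, value 78
- headphones+rug: cost 7, carry weight 14, value 73
Best: 83 util.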